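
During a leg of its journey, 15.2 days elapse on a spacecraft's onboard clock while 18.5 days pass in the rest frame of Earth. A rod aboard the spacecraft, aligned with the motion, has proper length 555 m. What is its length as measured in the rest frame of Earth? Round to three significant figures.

γ = Δt/Δτ = 18.5/15.2 = 1.21711.
The rod contracts by the same γ: 555 m / 1.21711 = 456 m.

456 m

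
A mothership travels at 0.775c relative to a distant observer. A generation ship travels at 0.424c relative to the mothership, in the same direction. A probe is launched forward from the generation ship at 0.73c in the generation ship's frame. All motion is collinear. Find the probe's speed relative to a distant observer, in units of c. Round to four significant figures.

Apply u = (u'+v)/(1+u'v) twice. Probe in the mothership frame: (0.73+0.424)/(1+0.73·0.424) = 1.154/1.30952 = 0.88124c.
That velocity, transformed to the rest frame of a distant observer: (0.88124+0.775)/(1+0.88124·0.775) = 1.65624/1.682961 = 0.98412c.

0.9841c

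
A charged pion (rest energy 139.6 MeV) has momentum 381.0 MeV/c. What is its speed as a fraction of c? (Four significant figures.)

pc/(mc²) = 381.0/139.6 = 2.7292 = βγ = β/√(1−β²).
So β² = x²/(1 + x²) with x = 2.7292: x² = 7.44853, β² = 7.44853/8.44853 = 0.881636, β = 0.9390.

0.9390c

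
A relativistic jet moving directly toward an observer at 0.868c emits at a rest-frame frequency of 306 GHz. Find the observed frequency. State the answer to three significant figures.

Relativistic Doppler (source moving toward): f_obs = f_src · √((1+β)/(1−β)).
With β = 0.868: factor = √(1.868/0.132) = 3.7618.
f_obs = 306 × 3.7618 = 1150 GHz.

1150 GHz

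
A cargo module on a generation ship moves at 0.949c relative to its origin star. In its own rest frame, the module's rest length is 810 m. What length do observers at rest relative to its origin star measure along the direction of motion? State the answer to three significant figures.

Lorentz factor: γ = (1 − 0.900601)^(−1/2) = 3.1718.
Along the direction of motion the measured length is L₀/γ = 810/3.1718 = 255 m.

255 m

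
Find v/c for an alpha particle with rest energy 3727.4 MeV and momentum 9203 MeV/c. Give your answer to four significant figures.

pc/(mc²) = 9203/3727.4 = 2.469 = βγ = β/√(1−β²).
So β² = x²/(1 + x²) with x = 2.469: x² = 6.09596, β² = 6.09596/7.09596 = 0.859075, β = 0.9269.

0.9269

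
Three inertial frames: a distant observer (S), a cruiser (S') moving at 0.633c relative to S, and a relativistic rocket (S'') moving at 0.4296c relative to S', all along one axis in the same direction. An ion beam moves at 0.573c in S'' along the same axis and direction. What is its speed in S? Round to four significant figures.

First combine the ion beam and relativistic rocket (S''→S'): u₁ = (0.573 + 0.4296)/(1 + 0.573×0.4296) = 1.0026/1.2461608 = 0.80455.
Then combine with the cruiser (S'→S): u = (0.80455 + 0.633)/(1 + 0.80455×0.633) = 1.43755/1.50928015 = 0.95247.

0.9525c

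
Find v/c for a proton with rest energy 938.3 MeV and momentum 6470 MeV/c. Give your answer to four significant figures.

0.9896

pc/(mc²) = 6470/938.3 = 6.8954 = βγ = β/√(1−β²).
So β² = x²/(1 + x²) with x = 6.8954: x² = 47.5465, β² = 47.5465/48.5465 = 0.979401, β = 0.9896.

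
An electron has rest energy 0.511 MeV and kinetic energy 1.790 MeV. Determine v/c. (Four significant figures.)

K = (γ−1)mc², so γ = 1 + 1.790/0.511 = 4.5029.
Then v/c = √(1 − γ⁻²) = √(1 − 0.0493191) = √0.9506809 = 0.9750.

0.9750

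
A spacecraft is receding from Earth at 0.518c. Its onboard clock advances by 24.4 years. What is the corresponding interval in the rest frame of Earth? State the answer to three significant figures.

28.5 years

Lorentz factor: γ = (1 − 0.268324)^(−1/2) = 1.1691.
Time dilation: Δt = γ·Δτ = 1.1691 × 24.4 = 28.5 years.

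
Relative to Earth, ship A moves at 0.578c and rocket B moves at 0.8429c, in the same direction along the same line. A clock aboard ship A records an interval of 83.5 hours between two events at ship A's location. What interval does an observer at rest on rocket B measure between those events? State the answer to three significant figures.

97.5 hours

The velocity of ship A relative to rocket B is (0.578 − 0.8429)c / (1 − 0.578×0.8429) = −0.51657c; relative speed 0.51657c.
At |u| = 0.51657c, γ = (1 − 0.266845)^(−1/2) = 1.1679.
Ship A's interval is proper; time dilation gives Δt_B = γΔτ = 1.1679 × 83.5 hours = 97.5 hours.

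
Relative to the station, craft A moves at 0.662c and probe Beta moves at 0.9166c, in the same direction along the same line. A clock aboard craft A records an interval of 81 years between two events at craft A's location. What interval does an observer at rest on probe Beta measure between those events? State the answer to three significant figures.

106 years

Speed of craft A in probe Beta's frame: u = (v_A − v_B)/(1 − v_A v_B/c²) = (0.662 − 0.9166)/(1 − 0.662×0.9166) = −0.2546/0.3932108 = −0.64749; |u| = 0.64749c.
γ for this relative speed: γ = 1/√(1 − 0.419243) = 1.3122.
Craft A's interval is proper; time dilation gives Δt_B = γΔτ = 1.3122 × 81 years = 106 years.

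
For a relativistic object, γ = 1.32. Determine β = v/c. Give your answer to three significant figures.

0.653

β = √(1 − 1/γ²) = √(1 − 1/1.7424) = √0.426079 = 0.653.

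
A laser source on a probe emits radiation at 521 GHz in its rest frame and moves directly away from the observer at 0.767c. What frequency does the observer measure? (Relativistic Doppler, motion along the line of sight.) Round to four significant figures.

Relativistic Doppler (source moving away): f_obs = f_src · √((1−β)/(1+β)).
With β = 0.767: factor = √(0.233/1.767) = 0.36313.
f_obs = 521 × 0.36313 = 189.2 GHz.

189.2 GHz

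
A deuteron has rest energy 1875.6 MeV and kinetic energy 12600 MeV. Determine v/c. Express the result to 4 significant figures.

γ = 1 + K/(mc²) = 1 + 12600/1875.6 = 7.7179.
β = √(1 − 1/γ²) = √(1 − 0.0167881) = √0.9832119 = 0.9916.

0.9916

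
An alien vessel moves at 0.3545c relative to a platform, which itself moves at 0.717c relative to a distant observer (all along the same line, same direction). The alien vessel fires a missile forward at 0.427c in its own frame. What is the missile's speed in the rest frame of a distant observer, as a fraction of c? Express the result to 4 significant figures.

0.9388c

Apply u = (u'+v)/(1+u'v) twice. Missile in the platform frame: (0.427+0.3545)/(1+0.427·0.3545) = 0.7815/1.1513715 = 0.67876c.
That velocity, transformed to the rest frame of a distant observer: (0.67876+0.717)/(1+0.67876·0.717) = 1.39576/1.48667092 = 0.93885c.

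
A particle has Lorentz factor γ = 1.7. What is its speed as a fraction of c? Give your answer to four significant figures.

β = √(1 − 1/γ²) = √(1 − 1/2.89) = √0.653979 = 0.8087.

0.8087c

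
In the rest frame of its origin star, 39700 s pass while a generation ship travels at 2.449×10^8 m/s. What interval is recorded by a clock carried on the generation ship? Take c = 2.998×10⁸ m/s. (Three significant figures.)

22900 s

β = v/c = (2.449×10^8 m/s)/(2.998×10⁸ m/s) = 0.816878.
With β = 0.816878, γ = 1/√(1 − 0.816878²) = 1/√0.3327103 = 1.7337.
The generation ship's clock runs slow as seen from its origin star, so Δτ = Δt/γ = 39700/1.7337 = 22900 s.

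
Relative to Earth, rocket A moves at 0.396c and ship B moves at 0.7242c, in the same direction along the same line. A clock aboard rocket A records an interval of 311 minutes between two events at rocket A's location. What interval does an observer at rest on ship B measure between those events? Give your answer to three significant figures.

The velocity of rocket A relative to ship B is (0.396 − 0.7242)c / (1 − 0.396×0.7242) = −0.46017c; relative speed 0.46017c.
γ for this relative speed: γ = 1/√(1 − 0.211756) = 1.1263.
Rocket A's interval is proper; time dilation gives Δt_B = γΔτ = 1.1263 × 311 minutes = 350 minutes.

350 minutes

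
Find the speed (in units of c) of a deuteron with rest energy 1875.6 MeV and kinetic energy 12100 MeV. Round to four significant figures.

0.9910c

γ = 1 + K/(mc²) = 1 + 12100/1875.6 = 7.4513.
β = √(1 − 1/γ²) = √(1 − 0.0180109) = √0.9819891 = 0.9910.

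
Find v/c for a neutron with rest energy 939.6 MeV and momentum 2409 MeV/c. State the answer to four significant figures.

pc/(mc²) = 2409/939.6 = 2.5639 = βγ = β/√(1−β²).
So β² = x²/(1 + x²) with x = 2.5639: x² = 6.57358, β² = 6.57358/7.57358 = 0.867962, β = 0.9316.

0.9316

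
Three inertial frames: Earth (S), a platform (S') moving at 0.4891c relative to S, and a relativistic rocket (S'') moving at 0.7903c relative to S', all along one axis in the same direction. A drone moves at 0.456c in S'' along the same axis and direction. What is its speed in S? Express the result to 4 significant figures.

0.9704c

Compose velocities in two stages. Stage 1 (into S'): u₁ = (0.456+0.7903)/(1+0.456×0.7903) = 0.91614.
Stage 2 (into S): u = (0.91614+0.4891)/(1+0.91614×0.4891) = 0.97041, so the speed is 0.9704c.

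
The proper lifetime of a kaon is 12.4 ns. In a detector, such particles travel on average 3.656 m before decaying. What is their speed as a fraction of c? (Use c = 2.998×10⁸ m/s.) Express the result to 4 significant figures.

Let x = d/(cτ) = 3.656 m / (2.998×10⁸ m/s × 1.240×10^-8 s) = 0.98345. Since d = βγcτ, x = βγ = β/√(1−β²).
Solving: β² = x²/(1+x²) = 0.967174/1.967174 = 0.491657, so β = 0.7012.

0.7012c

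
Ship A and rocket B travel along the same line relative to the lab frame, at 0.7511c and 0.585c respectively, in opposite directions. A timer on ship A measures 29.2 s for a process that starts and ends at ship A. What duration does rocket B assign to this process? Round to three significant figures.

Speed of ship A in rocket B's frame: u = (v_A + v_B)/(1 + v_A v_B/c²) = (0.7511 + 0.585)/(1 + 0.7511×0.585) = 1.3361/1.4393935 = 0.92824; |u| = 0.92824c.
γ for this relative speed: γ = 1/√(1 − 0.861629) = 2.6883.
The clock on ship A records proper time, so rocket B measures Δt = γΔτ = 2.6883 × 29.2 = 78.5 s.

78.5 s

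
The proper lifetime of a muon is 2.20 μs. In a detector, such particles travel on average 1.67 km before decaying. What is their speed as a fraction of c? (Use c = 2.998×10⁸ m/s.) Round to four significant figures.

0.9301c

d = βγcτ ⇒ βγ = d/(cτ) = 1670 m / (659.56 m) = 2.532.
β = (βγ)/√(1+(βγ)²) = 2.532/√7.41102 = 0.9301.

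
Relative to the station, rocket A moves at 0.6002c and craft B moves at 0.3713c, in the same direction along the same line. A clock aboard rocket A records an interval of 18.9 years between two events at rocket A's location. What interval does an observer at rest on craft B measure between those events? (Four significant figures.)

19.78 years

The velocity of rocket A relative to craft B is (0.6002 − 0.3713)c / (1 − 0.6002×0.3713) = 0.29454c; relative speed 0.29454c.
At |u| = 0.29454c, γ = (1 − 0.0867538)^(−1/2) = 1.0464.
The clock on rocket A records proper time, so craft B measures Δt = γΔτ = 1.0464 × 18.9 = 19.78 years.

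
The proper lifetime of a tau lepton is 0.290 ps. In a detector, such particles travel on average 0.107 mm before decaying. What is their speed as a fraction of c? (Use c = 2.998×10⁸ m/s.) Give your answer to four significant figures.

0.7761c

Let x = d/(cτ) = 1.070×10^-4 m / (2.998×10⁸ m/s × 2.900×10^-13 s) = 1.2307. Since d = βγcτ, x = βγ = β/√(1−β²).
Solving: β² = x²/(1+x²) = 1.51462/2.51462 = 0.602326, so β = 0.7761.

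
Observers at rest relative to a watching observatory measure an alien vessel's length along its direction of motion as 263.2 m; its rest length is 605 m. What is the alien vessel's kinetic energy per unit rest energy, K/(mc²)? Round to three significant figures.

γ = L₀/L = 605/263.2 = 2.29863.
Since K = (γ−1)mc², K/(mc²) = 2.29863 − 1 = 1.30.

1.30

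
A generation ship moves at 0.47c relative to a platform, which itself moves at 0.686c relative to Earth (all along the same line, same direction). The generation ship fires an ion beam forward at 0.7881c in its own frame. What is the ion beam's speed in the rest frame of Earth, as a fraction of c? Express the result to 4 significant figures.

0.9842c

Compose velocities in two stages. Stage 1 (into S'): u₁ = (0.7881+0.47)/(1+0.7881×0.47) = 0.91805.
Stage 2 (into S): u = (0.91805+0.686)/(1+0.91805×0.686) = 0.98421, so the speed is 0.9842c.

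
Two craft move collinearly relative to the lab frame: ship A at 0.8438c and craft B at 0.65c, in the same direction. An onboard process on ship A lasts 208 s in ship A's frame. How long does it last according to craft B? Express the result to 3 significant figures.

The velocity of ship A relative to craft B is (0.8438 − 0.65)c / (1 − 0.8438×0.65) = 0.42921c; relative speed 0.42921c.
γ for this relative speed: γ = 1/√(1 − 0.184221) = 1.1072.
Ship A's interval is proper; time dilation gives Δt_B = γΔτ = 1.1072 × 208 s = 230 s.

230 s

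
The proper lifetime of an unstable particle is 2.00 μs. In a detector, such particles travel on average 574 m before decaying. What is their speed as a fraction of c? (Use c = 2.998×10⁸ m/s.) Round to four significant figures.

0.6915c

d = βγcτ ⇒ βγ = d/(cτ) = 574.0 m / (599.6 m) = 0.9573.
β = (βγ)/√(1+(βγ)²) = 0.9573/√1.916423 = 0.6915.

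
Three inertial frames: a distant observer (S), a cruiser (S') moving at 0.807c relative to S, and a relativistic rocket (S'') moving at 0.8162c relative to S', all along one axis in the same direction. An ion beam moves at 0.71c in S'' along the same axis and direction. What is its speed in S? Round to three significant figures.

First combine the ion beam and relativistic rocket (S''→S'): u₁ = (0.71 + 0.8162)/(1 + 0.71×0.8162) = 1.5262/1.579502 = 0.96625.
Then combine with the cruiser (S'→S): u = (0.96625 + 0.807)/(1 + 0.96625×0.807) = 1.77325/1.77976375 = 0.99634.

0.996c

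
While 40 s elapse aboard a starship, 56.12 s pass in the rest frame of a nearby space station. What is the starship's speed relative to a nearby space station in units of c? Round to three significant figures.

0.701c

γ = Δt/Δτ = 56.12/40 = 1.403.
β = √(1 − 1/γ²) = √(1 − 0.508025) = √0.491975 = 0.701.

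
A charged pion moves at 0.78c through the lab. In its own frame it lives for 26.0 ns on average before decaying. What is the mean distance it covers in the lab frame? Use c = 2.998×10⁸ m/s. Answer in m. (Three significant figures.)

γ = 1/√(1 − β²) = 1/√(1 − 0.6084) = 1/√0.3916 = 1/0.62578 = 1.598.
Lab-frame lifetime: Δt = γτ = 1.598 × 26.0 ns = 41.548 ns.
Distance: d = vΔt = 0.78 × 2.998×10⁸ m/s × 4.1548×10^-8 s = 9.72 m.

9.72 m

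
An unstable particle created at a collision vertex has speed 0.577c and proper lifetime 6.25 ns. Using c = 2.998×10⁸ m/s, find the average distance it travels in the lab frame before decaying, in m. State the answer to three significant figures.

1.32 m

With β = 0.577, γ = 1/√(1 − 0.577²) = 1/√0.667071 = 1.2244.
Lab-frame lifetime: Δt = γτ = 1.2244 × 6.25 ns = 7.6525 ns.
Distance: d = vΔt = 0.577 × 2.998×10⁸ m/s × 7.6525×10^-9 s = 1.32 m.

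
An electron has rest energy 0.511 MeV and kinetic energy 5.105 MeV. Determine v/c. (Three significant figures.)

K = (γ−1)mc², so γ = 1 + 5.105/0.511 = 10.99.
Then v/c = √(1 − γ⁻²) = √(1 − 0.00827951) = √0.99172049 = 0.996.

0.996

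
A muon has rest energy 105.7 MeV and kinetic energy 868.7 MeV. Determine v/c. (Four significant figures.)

0.9941

K = (γ−1)mc², so γ = 1 + 868.7/105.7 = 9.2185.
Then v/c = √(1 − γ⁻²) = √(1 − 0.0117674) = √0.9882326 = 0.9941.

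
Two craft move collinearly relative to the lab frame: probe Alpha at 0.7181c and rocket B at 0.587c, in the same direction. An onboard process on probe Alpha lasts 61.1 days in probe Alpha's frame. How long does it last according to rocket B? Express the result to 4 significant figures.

The velocity of probe Alpha relative to rocket B is (0.7181 − 0.587)c / (1 − 0.7181×0.587) = 0.22663c; relative speed 0.22663c.
At |u| = 0.22663c, γ = (1 − 0.0513612)^(−1/2) = 1.0267.
The clock on probe Alpha records proper time, so rocket B measures Δt = γΔτ = 1.0267 × 61.1 = 62.73 days.

62.73 days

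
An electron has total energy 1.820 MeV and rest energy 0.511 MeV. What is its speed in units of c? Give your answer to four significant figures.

γ = E/(mc²) = 1.820/0.511 = 3.5616.
β = √(1 − 1/γ²) = √(1 − 0.0788333) = √0.9211667 = 0.9598.

0.9598c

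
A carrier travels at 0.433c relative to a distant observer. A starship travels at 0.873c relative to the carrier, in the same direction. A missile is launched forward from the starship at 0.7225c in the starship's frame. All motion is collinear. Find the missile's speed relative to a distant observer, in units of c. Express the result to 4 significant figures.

Apply u = (u'+v)/(1+u'v) twice. Missile in the carrier frame: (0.7225+0.873)/(1+0.7225·0.873) = 1.5955/1.6307425 = 0.97839c.
That velocity, transformed to the rest frame of a distant observer: (0.97839+0.433)/(1+0.97839·0.433) = 1.41139/1.42364287 = 0.99139c.

0.9914c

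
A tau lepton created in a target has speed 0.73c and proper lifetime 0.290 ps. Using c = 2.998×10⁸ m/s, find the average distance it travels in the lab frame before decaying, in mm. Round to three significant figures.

0.0929 mm

With β = 0.73, γ = 1/√(1 − 0.73²) = 1/√0.4671 = 1.4632.
Lab-frame lifetime: Δt = γτ = 1.4632 × 0.290 ps = 0.42433 ps.
Distance: d = vΔt = 0.73 × 2.998×10⁸ m/s × 4.2433×10^-13 s = 9.29×10^-5 m = 0.0929 mm.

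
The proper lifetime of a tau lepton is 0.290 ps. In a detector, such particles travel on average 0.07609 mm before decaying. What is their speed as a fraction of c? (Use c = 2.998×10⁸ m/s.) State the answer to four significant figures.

d = βγcτ ⇒ βγ = d/(cτ) = 7.609×10^-5 m / (8.6942×10^-5 m) = 0.87518.
β = (βγ)/√(1+(βγ)²) = 0.87518/√1.76594 = 0.6586.

0.6586c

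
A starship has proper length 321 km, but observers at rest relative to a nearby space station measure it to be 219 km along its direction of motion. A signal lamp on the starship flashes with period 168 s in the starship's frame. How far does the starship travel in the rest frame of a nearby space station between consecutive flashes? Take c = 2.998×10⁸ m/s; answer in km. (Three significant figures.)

Length contraction gives γ = L₀/L = 321/219 = 1.46575.
β = √(1 − 1/γ²) = 0.73112. Lab-frame period = γτ = 1.46575×168 s = 246.25 s. Distance = βc × γτ = 0.73112 × 2.998×10⁸ m/s × 246.25 s = 5.3975×10^10 m = 5.40×10^7 km.

5.40×10^7 km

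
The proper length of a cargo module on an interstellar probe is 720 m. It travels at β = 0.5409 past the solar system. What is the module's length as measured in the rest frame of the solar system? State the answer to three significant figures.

606 m

β² = 0.29257281, so γ = 1/√0.70742719 = 1.1889.
Length contraction: L = L₀/γ = 720/1.1889 = 606 m.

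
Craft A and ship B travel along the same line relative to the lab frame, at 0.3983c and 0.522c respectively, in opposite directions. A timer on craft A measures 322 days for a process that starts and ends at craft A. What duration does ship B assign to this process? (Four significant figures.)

Speed of craft A in ship B's frame: u = (v_A + v_B)/(1 + v_A v_B/c²) = (0.3983 + 0.522)/(1 + 0.3983×0.522) = 0.9203/1.2079126 = 0.76189; |u| = 0.76189c.
At |u| = 0.76189c, γ = (1 − 0.580476)^(−1/2) = 1.5439.
Craft A's interval is proper; time dilation gives Δt_B = γΔτ = 1.5439 × 322 days = 497.1 days.

497.1 days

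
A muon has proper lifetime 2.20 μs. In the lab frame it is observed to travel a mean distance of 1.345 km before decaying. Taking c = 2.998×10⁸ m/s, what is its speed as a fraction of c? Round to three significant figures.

Let x = d/(cτ) = 1345 m / (2.998×10⁸ m/s × 2.200×10^-6 s) = 2.0392. Since d = βγcτ, x = βγ = β/√(1−β²).
Solving: β² = x²/(1+x²) = 4.15834/5.15834 = 0.806139, so β = 0.898.

0.898c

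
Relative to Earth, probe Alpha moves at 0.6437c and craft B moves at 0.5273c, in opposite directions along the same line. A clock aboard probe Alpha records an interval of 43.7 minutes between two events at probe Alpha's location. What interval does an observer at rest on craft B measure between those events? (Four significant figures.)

Speed of probe Alpha in craft B's frame: u = (v_A + v_B)/(1 + v_A v_B/c²) = (0.6437 + 0.5273)/(1 + 0.6437×0.5273) = 1.171/1.33942301 = 0.87426; |u| = 0.87426c.
γ for this relative speed: γ = 1/√(1 − 0.764331) = 2.0599.
Probe Alpha's interval is proper; time dilation gives Δt_B = γΔτ = 2.0599 × 43.7 minutes = 90.02 minutes.

90.02 minutes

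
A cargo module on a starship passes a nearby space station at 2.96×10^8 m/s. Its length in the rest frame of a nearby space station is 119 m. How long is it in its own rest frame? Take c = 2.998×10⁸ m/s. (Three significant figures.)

β = v/c = (2.96×10^8 m/s)/(2.998×10⁸ m/s) = 0.987325.
With β = 0.987325, γ = 1/√(1 − 0.987325²) = 1/√0.02518934 = 6.3007.
Proper length: L₀ = γ·L = 6.3007 × 119 = 750 m.

750 m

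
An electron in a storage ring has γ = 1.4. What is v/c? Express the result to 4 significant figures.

β = √(1 − 1/γ²) = √(1 − 1/1.96) = √0.489796 = 0.6999.

0.6999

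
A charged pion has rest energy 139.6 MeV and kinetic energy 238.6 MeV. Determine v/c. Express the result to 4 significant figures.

γ = 1 + K/(mc²) = 1 + 238.6/139.6 = 2.7092.
β = √(1 − 1/γ²) = √(1 − 0.136244) = √0.863756 = 0.9294.

0.9294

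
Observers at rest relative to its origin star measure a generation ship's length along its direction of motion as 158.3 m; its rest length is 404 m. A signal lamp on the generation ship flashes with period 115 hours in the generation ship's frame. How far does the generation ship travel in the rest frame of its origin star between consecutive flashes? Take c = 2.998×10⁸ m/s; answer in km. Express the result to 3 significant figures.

2.91×10^11 km

From L = L₀/γ: γ = 404/158.3 = 2.55212.
β = √(1 − 1/γ²) = 0.92004. Lab-frame period = γτ = 2.55212×115 hours = 293.49 hours. Distance = βc × γτ = 0.92004 × 2.998×10⁸ m/s × 1056564 s = 2.9143×10^14 m = 2.91×10^11 km.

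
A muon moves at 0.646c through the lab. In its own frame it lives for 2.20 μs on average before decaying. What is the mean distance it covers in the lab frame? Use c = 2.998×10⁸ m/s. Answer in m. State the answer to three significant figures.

558 m

Lorentz factor: γ = (1 − 0.417316)^(−1/2) = 1.31.
Lab-frame lifetime: Δt = γτ = 1.31 × 2.20 μs = 2.882 μs.
Distance: d = vΔt = 0.646 × 2.998×10⁸ m/s × 2.8820×10^-6 s = 558 m.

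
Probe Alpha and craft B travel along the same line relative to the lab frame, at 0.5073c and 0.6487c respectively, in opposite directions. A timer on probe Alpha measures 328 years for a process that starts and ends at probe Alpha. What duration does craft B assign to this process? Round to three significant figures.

665 years

Transform probe Alpha's velocity into craft B's frame: (0.5073 + 0.6487)/(1 + 0.5073·0.6487) = 1.156/1.32908551, so the relative speed is 0.86977c.
At |u| = 0.86977c, γ = (1 − 0.7565)^(−1/2) = 2.0265.
Probe Alpha's interval is proper; time dilation gives Δt_B = γΔτ = 2.0265 × 328 years = 665 years.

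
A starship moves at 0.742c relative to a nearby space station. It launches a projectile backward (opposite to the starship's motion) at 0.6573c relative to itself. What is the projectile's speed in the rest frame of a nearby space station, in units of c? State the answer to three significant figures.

Relativistic velocity addition: u = (u' + v)/(1 + u'v/c²), with u' = −0.6573c and v = 0.742c.
Numerator: −0.6573 + 0.742 = 0.0847. Denominator: 1 + (−0.6573)(0.742) = 0.5122834.
u = 0.0847/0.5122834 = 0.16534, so the speed is 0.165c.

0.165c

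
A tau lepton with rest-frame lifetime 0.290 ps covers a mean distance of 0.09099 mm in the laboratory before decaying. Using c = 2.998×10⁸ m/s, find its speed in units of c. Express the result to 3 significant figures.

0.723c

d = βγcτ ⇒ βγ = d/(cτ) = 9.099×10^-5 m / (8.6942×10^-5 m) = 1.0466.
β = (βγ)/√(1+(βγ)²) = 1.0466/√2.09537 = 0.723.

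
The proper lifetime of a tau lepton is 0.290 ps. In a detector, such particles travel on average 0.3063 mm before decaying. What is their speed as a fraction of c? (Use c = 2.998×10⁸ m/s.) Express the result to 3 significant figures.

0.962c

Lab distance = (lab lifetime)·v = γτ·βc, so βγ = d/(cτ) = 3.063×10^-4/(2.998×10⁸ × 2.900×10^-13) = 3.523.
With βγ = 3.523: γ² = 1 + (βγ)² = 13.4115, and β = (βγ)/γ = 3.523/3.66217 = 0.962.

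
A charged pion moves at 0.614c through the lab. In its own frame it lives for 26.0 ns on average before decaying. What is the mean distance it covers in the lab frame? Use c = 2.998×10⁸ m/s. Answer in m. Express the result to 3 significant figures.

6.06 m

γ = 1/√(1 − β²) = 1/√(1 − 0.376996) = 1/√0.623004 = 1/0.789306 = 1.2669.
Lab-frame lifetime: Δt = γτ = 1.2669 × 26.0 ns = 32.939 ns.
Distance: d = vΔt = 0.614 × 2.998×10⁸ m/s × 3.2939×10^-8 s = 6.06 m.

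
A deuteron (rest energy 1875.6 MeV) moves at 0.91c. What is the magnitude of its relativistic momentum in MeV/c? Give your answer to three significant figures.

β² = 0.8281, so γ = 1/√0.1719 = 2.4119.
Momentum: p = γβ·mc = 2.4119 × 0.91 × 1875.6 MeV/c = 4120 MeV/c.

4120 MeV/c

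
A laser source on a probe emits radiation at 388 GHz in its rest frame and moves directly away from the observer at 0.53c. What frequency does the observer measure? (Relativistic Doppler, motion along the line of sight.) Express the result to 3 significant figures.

Relativistic Doppler (source moving away): f_obs = f_src · √((1−β)/(1+β)).
With β = 0.53: factor = √(0.47/1.53) = 0.55425.
f_obs = 388 × 0.55425 = 215 GHz.

215 GHz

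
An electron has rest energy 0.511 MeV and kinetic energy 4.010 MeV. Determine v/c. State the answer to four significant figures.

K = (γ−1)mc², so γ = 1 + 4.010/0.511 = 8.8474.
Then v/c = √(1 − γ⁻²) = √(1 − 0.0127752) = √0.9872248 = 0.9936.

0.9936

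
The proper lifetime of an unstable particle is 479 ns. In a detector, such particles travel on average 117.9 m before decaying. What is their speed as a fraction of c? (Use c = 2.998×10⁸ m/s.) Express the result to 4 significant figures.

d = βγcτ ⇒ βγ = d/(cτ) = 117.9 m / (143.6042 m) = 0.82101.
β = (βγ)/√(1+(βγ)²) = 0.82101/√1.674057 = 0.6345.

0.6345c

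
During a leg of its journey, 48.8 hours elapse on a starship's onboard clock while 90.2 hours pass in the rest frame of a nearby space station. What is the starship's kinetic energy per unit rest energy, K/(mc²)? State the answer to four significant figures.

0.8484

γ = Δt/Δτ = 90.2/48.8 = 1.84836.
K/(mc²) = γ − 1 = 1.84836 − 1 = 0.8484.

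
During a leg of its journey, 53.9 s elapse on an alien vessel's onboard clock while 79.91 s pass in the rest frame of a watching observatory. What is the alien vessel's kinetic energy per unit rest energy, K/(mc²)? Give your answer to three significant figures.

γ = Δt/Δτ = 79.91/53.9 = 1.48256.
K/(mc²) = γ − 1 = 1.48256 − 1 = 0.483.

0.483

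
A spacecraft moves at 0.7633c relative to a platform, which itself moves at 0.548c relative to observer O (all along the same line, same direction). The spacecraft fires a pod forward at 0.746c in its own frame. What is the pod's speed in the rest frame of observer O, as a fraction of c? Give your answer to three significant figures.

0.989c

First combine the pod and spacecraft (S''→S'): u₁ = (0.746 + 0.7633)/(1 + 0.746×0.7633) = 1.5093/1.5694218 = 0.96169.
Then combine with the platform (S'→S): u = (0.96169 + 0.548)/(1 + 0.96169×0.548) = 1.50969/1.52700612 = 0.98866.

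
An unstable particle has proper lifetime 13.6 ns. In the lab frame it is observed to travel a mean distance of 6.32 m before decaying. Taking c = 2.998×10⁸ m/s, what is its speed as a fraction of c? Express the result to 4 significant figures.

0.8403c

d = βγcτ ⇒ βγ = d/(cτ) = 6.320 m / (4.07728 m) = 1.5501.
β = (βγ)/√(1+(βγ)²) = 1.5501/√3.40281 = 0.8403.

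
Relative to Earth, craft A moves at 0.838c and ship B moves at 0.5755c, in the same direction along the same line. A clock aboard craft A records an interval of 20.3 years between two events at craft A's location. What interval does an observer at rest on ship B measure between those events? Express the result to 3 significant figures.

The velocity of craft A relative to ship B is (0.838 − 0.5755)c / (1 − 0.838×0.5755) = 0.50702c; relative speed 0.50702c.
γ for this relative speed: γ = 1/√(1 − 0.257069) = 1.1602.
The clock on craft A records proper time, so ship B measures Δt = γΔτ = 1.1602 × 20.3 = 23.6 years.

23.6 years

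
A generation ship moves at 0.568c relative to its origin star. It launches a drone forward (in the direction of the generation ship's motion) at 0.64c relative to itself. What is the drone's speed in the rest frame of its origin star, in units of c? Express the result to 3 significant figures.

Relativistic velocity addition: u = (u' + v)/(1 + u'v/c²), with u' = 0.64c and v = 0.568c.
Numerator: 0.64 + 0.568 = 1.208. Denominator: 1 + (0.64)(0.568) = 1.36352.
u = 1.208/1.36352 = 0.88594, so the speed is 0.886c.

0.886c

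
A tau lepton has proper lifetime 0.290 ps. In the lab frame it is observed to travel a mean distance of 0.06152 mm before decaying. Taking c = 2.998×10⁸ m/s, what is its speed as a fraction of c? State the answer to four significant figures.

0.5776c

d = βγcτ ⇒ βγ = d/(cτ) = 6.152×10^-5 m / (8.6942×10^-5 m) = 0.7076.
β = (βγ)/√(1+(βγ)²) = 0.7076/√1.500698 = 0.5776.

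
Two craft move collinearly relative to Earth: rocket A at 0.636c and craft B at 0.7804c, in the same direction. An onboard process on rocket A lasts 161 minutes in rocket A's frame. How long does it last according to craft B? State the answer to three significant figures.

168 minutes

Speed of rocket A in craft B's frame: u = (v_A − v_B)/(1 − v_A v_B/c²) = (0.636 − 0.7804)/(1 − 0.636×0.7804) = −0.1444/0.5036656 = −0.2867; |u| = 0.2867c.
γ for this relative speed: γ = 1/√(1 − 0.0821969) = 1.0438.
The clock on rocket A records proper time, so craft B measures Δt = γΔτ = 1.0438 × 161 = 168 minutes.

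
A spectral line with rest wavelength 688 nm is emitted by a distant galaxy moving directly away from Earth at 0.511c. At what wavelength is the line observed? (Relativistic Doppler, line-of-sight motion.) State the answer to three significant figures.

Relativistic Doppler for wavelength: λ_obs = λ_src · √((1+β)/(1−β)).
With β = 0.511: factor = √(1.511/0.489) = 1.7578.
λ_obs = 688 × 1.7578 = 1210 nm.

1210 nm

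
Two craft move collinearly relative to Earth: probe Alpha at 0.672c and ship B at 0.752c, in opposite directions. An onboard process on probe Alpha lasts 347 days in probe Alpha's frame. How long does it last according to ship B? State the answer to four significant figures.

The velocity of probe Alpha relative to ship B is (0.672 + 0.752)c / (1 + 0.672×0.752) = 0.94596c; relative speed 0.94596c.
γ for this relative speed: γ = 1/√(1 − 0.89484) = 3.0837.
Probe Alpha's interval is proper; time dilation gives Δt_B = γΔτ = 3.0837 × 347 days = 1070 days.

1070 days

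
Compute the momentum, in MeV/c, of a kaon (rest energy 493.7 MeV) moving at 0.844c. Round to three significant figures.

777 MeV/c

γ = 1/√(1 − β²) = 1/√(1 − 0.712336) = 1/√0.287664 = 1/0.536343 = 1.8645.
Momentum: p = γβ·mc = 1.8645 × 0.844 × 493.7 MeV/c = 777 MeV/c.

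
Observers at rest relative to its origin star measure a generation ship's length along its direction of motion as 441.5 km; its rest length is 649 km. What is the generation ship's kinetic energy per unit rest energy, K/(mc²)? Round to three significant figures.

0.470

γ = L₀/L = 649/441.5 = 1.46999.
K/(mc²) = γ − 1 = 1.46999 − 1 = 0.470.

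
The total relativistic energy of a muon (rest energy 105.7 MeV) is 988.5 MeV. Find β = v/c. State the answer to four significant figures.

0.9943

Total energy E = γmc² gives γ = 988.5/105.7 = 9.3519.
Hence β = √(1 − 1/γ²) = √(1 − 0.0114341) = √0.9885659 = 0.9943.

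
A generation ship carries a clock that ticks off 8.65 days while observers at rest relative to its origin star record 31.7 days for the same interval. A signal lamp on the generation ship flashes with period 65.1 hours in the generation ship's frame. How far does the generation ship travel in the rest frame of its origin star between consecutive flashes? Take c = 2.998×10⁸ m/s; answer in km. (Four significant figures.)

γ = Δt/Δτ = 31.7/8.65 = 3.66474.
β = √(1 − 1/γ²) = 0.96205. Lab-frame period = γτ = 3.66474×65.1 hours = 238.57 hours. Distance = βc × γτ = 0.96205 × 2.998×10⁸ m/s × 858852 s = 2.4771×10^14 m = 2.477×10^11 km.

2.477×10^11 km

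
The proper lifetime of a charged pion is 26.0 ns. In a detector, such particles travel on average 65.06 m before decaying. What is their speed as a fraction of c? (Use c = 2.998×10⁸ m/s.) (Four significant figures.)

0.9929c

d = βγcτ ⇒ βγ = d/(cτ) = 65.06 m / (7.7948 m) = 8.3466.
β = (βγ)/√(1+(βγ)²) = 8.3466/√70.6657 = 0.9929.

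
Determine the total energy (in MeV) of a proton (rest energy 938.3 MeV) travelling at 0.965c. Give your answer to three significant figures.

3580 MeV

γ = 1/√(1 − β²) = 1/√(1 − 0.931225) = 1/√0.068775 = 1/0.26225 = 3.8132.
Total energy: E = γmc² = 3.8132 × 938.3 MeV = 3580 MeV.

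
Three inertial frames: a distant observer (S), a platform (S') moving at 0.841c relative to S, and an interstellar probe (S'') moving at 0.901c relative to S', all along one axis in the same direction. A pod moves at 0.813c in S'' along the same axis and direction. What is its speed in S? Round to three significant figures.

Apply u = (u'+v)/(1+u'v) twice. Pod in the platform frame: (0.813+0.901)/(1+0.813·0.901) = 1.714/1.732513 = 0.98931c.
That velocity, transformed to the rest frame of a distant observer: (0.98931+0.841)/(1+0.98931·0.841) = 1.83031/1.83200971 = 0.99907c.

0.999c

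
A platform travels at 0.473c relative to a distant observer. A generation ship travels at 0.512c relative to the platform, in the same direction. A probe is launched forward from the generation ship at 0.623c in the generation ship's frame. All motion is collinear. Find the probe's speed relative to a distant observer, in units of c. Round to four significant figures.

0.9478c

First combine the probe and generation ship (S''→S'): u₁ = (0.623 + 0.512)/(1 + 0.623×0.512) = 1.135/1.318976 = 0.86052.
Then combine with the platform (S'→S): u = (0.86052 + 0.473)/(1 + 0.86052×0.473) = 1.33352/1.40702596 = 0.94776.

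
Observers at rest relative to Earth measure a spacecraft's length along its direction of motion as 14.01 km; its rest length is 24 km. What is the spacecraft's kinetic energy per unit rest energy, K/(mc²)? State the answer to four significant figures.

From L = L₀/γ: γ = 24/14.01 = 1.71306.
K/(mc²) = γ − 1 = 1.71306 − 1 = 0.7131.

0.7131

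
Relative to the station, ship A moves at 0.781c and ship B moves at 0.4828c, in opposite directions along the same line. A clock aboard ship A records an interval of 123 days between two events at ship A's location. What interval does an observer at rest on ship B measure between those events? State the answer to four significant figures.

The velocity of ship A relative to ship B is (0.781 + 0.4828)c / (1 + 0.781×0.4828) = 0.91775c; relative speed 0.91775c.
At |u| = 0.91775c, γ = (1 − 0.842265)^(−1/2) = 2.5179.
Ship A's interval is proper; time dilation gives Δt_B = γΔτ = 2.5179 × 123 days = 309.7 days.

309.7 days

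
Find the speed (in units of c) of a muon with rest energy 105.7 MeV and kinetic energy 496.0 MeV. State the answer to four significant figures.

0.9844c

K = (γ−1)mc², so γ = 1 + 496.0/105.7 = 5.6925.
Then v/c = √(1 − γ⁻²) = √(1 − 0.0308599) = √0.9691401 = 0.9844.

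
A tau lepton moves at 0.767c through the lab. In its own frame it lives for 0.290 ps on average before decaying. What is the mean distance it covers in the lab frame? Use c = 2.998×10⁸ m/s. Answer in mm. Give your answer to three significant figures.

0.104 mm

γ = 1/√(1 − β²) = 1/√(1 − 0.588289) = 1/√0.411711 = 1/0.641647 = 1.5585.
Lab-frame lifetime: Δt = γτ = 1.5585 × 0.290 ps = 0.45196 ps.
Distance: d = vΔt = 0.767 × 2.998×10⁸ m/s × 4.5196×10^-13 s = 1.04×10^-4 m = 0.104 mm.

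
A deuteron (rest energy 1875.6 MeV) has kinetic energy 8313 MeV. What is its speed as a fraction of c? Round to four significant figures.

0.9829c

K = (γ−1)mc², so γ = 1 + 8313/1875.6 = 5.4322.
Then v/c = √(1 − γ⁻²) = √(1 − 0.0338882) = √0.9661118 = 0.9829.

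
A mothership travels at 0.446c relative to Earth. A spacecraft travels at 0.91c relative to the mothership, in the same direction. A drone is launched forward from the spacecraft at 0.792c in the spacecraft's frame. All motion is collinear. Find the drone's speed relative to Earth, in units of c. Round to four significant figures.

0.9958c

Compose velocities in two stages. Stage 1 (into S'): u₁ = (0.792+0.91)/(1+0.792×0.91) = 0.98912.
Stage 2 (into S): u = (0.98912+0.446)/(1+0.98912×0.446) = 0.99582, so the speed is 0.9958c.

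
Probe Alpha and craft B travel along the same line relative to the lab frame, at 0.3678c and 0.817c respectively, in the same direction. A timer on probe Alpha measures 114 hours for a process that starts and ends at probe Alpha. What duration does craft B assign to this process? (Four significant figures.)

The velocity of probe Alpha relative to craft B is (0.3678 − 0.817)c / (1 − 0.3678×0.817) = −0.64217c; relative speed 0.64217c.
At |u| = 0.64217c, γ = (1 − 0.412382)^(−1/2) = 1.3045.
The clock on probe Alpha records proper time, so craft B measures Δt = γΔτ = 1.3045 × 114 = 148.7 hours.

148.7 hours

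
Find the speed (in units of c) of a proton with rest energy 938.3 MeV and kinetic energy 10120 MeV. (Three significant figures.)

K = (γ−1)mc², so γ = 1 + 10120/938.3 = 11.785.
Then v/c = √(1 − γ⁻²) = √(1 − 0.00720014) = √0.99279986 = 0.996.

0.996c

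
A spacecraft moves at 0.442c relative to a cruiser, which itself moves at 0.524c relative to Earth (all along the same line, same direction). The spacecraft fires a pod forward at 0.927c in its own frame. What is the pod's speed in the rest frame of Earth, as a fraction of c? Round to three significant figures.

First combine the pod and spacecraft (S''→S'): u₁ = (0.927 + 0.442)/(1 + 0.927×0.442) = 1.369/1.409734 = 0.97111.
Then combine with the cruiser (S'→S): u = (0.97111 + 0.524)/(1 + 0.97111×0.524) = 1.49511/1.50886164 = 0.99089.

0.991c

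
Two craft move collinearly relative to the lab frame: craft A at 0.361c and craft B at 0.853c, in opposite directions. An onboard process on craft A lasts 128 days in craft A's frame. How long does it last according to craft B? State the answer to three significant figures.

Transform craft A's velocity into craft B's frame: (0.361 + 0.853)/(1 + 0.361·0.853) = 1.214/1.307933, so the relative speed is 0.92818c.
At |u| = 0.92818c, γ = (1 − 0.861518)^(−1/2) = 2.6872.
Craft A's interval is proper; time dilation gives Δt_B = γΔτ = 2.6872 × 128 days = 344 days.

344 days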